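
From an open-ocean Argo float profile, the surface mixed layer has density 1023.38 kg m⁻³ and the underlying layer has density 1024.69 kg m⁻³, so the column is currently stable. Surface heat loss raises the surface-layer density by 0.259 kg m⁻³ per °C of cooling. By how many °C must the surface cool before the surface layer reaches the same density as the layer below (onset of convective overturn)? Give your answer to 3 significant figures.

5.06 °C

Density deficit of the surface layer: 1024.69 − 1023.38 = 1.31 kg m⁻³.
Required change = 1.31 / 0.259 = 5.06 °C.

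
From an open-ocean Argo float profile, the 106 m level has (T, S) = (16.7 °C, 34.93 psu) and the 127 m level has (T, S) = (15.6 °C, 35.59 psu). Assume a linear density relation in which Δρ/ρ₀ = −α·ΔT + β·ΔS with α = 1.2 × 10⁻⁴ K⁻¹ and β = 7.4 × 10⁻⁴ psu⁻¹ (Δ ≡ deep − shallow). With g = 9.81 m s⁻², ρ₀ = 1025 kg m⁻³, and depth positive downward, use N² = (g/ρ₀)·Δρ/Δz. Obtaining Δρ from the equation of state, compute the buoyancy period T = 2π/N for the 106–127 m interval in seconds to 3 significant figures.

369 s

ΔT = -1.1 K, ΔS = +0.66 psu (deep − shallow).
Δρ/ρ₀ = −αΔT + βΔS = 1.32 × 10⁻⁴ + 4.884 × 10⁻⁴ = 6.204 × 10⁻⁴, so Δρ ≈ 0.6359 kg m⁻³.
N² = (g/ρ₀)·Δρ/Δz = g·(Δρ/ρ₀)/Δz = 9.81 × 6.204 × 10⁻⁴ / 21 = 2.8982 × 10⁻⁴ s⁻².
N = √(2.8982 × 10⁻⁴) = 0.017024 rad s⁻¹ → T = 2π/N = 369.08 s ≈ 369 s.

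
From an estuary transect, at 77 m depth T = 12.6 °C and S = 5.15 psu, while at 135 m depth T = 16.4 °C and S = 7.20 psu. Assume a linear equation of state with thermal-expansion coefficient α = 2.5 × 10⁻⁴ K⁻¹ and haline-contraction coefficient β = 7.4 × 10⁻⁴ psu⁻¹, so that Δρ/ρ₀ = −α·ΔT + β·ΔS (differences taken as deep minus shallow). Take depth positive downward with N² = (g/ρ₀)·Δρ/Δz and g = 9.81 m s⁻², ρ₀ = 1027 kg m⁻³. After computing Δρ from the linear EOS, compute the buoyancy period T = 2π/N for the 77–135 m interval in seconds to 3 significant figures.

642 s

ΔT = +3.8 K, ΔS = +2.05 psu (deep − shallow).
Δρ/ρ₀ = −αΔT + βΔS = -9.50 × 10⁻⁴ + 1.517 × 10⁻³ = 5.67 × 10⁻⁴, so Δρ ≈ 0.5823 kg m⁻³.
N² = (g/ρ₀)·Δρ/Δz = g·(Δρ/ρ₀)/Δz = 9.81 × 5.67 × 10⁻⁴ / 58 = 9.5901 × 10⁻⁵ s⁻².
N = √(9.5901 × 10⁻⁵) = 9.7929 × 10⁻³ rad s⁻¹ → T = 2π/N = 641.61 s ≈ 642 s.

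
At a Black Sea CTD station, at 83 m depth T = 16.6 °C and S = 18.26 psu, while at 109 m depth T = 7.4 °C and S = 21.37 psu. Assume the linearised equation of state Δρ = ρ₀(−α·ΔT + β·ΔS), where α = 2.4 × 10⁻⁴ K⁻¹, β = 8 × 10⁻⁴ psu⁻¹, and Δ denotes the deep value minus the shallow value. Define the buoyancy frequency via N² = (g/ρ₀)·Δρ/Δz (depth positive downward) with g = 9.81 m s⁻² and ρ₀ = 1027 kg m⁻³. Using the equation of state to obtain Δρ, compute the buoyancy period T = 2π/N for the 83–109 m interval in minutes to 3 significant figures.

2.49 min

ΔT = -9.2 K, ΔS = +3.11 psu (deep − shallow).
Δρ/ρ₀ = −αΔT + βΔS = 2.208 × 10⁻³ + 2.488 × 10⁻³ = 4.696 × 10⁻³, so Δρ ≈ 4.823 kg m⁻³.
N² = (g/ρ₀)·Δρ/Δz = g·(Δρ/ρ₀)/Δz = 9.81 × 4.696 × 10⁻³ / 26 = 1.7718 × 10⁻³ s⁻².
N = √(1.7718 × 10⁻³) = 0.042093 rad s⁻¹ → T = 2π/N = 149.27 s = 2.4878 min ≈ 2.49 min.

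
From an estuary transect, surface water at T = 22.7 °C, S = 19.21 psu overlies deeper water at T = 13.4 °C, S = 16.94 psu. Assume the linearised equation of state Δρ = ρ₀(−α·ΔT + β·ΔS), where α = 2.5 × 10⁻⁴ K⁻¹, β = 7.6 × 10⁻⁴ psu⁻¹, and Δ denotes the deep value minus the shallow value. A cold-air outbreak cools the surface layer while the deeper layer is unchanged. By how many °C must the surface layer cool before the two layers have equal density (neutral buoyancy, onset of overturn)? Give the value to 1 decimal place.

Neutral buoyancy requires Δρ = 0, i.e. −α(T_deep − T_surf′) + β(S_deep − S_surf) = 0.
T_surf′ = T_deep − (β/α)·ΔS = 13.4 − (7.6 × 10⁻⁴/2.5 × 10⁻⁴)·(-2.27) = 20.301 °C.
Cooling required: 22.7 − (20.301) = 2.399 °C.

2.4 °C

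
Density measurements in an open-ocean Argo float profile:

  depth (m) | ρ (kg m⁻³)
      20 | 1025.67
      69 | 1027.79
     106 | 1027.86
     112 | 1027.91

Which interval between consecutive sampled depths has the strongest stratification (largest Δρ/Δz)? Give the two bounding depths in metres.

20–69 m

Compute the density gradient over each adjacent pair:
  20–69 m: Δρ/Δz = 2.12/49 = 0.043 kg m⁻⁴
  69–106 m: Δρ/Δz = 0.07/37 = 1.9 × 10⁻³ kg m⁻⁴
  106–112 m: Δρ/Δz = 0.05/6 = 8.3 × 10⁻³ kg m⁻⁴
The largest gradient is in the 20–69 m interval — the pycnocline.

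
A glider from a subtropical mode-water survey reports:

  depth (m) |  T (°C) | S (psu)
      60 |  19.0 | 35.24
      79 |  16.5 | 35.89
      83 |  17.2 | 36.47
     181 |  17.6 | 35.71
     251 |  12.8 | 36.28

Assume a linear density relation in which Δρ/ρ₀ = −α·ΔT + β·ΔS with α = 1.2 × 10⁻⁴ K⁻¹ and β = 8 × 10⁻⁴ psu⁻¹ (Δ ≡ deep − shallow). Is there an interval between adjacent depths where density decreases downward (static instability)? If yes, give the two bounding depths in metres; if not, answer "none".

83–181 m

Evaluate Δρ/ρ₀ = −αΔT + βΔS across each adjacent pair:
  60–79 m: −αΔT+βΔS = −(1.2 × 10⁻⁴)(-2.5)+(8 × 10⁻⁴)(+0.65) = 8.2 × 10⁻⁴ → stable
  79–83 m: −αΔT+βΔS = −(1.2 × 10⁻⁴)(+0.7)+(8 × 10⁻⁴)(+0.58) = 3.8 × 10⁻⁴ → stable
  83–181 m: −αΔT+βΔS = −(1.2 × 10⁻⁴)(+0.4)+(8 × 10⁻⁴)(-0.76) = -6.6 × 10⁻⁴ → UNSTABLE
  181–251 m: −αΔT+βΔS = −(1.2 × 10⁻⁴)(-4.8)+(8 × 10⁻⁴)(+0.57) = 1.0 × 10⁻³ → stable
The 83–181 m interval has Δρ < 0: lighter water underlies denser water.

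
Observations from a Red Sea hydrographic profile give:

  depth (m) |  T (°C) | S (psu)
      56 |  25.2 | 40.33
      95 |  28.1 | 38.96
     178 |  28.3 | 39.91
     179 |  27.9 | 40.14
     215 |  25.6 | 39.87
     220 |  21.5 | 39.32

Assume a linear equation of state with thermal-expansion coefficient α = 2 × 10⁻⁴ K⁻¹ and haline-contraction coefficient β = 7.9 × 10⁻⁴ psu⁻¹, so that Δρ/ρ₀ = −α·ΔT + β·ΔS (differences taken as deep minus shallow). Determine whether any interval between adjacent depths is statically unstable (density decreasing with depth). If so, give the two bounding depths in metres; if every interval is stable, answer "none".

56–95 m

Evaluate Δρ/ρ₀ = −αΔT + βΔS across each adjacent pair:
  56–95 m: −αΔT+βΔS = −(2 × 10⁻⁴)(+2.9)+(7.9 × 10⁻⁴)(-1.37) = -1.7 × 10⁻³ → UNSTABLE
  95–178 m: −αΔT+βΔS = −(2 × 10⁻⁴)(+0.2)+(7.9 × 10⁻⁴)(+0.95) = 7.1 × 10⁻⁴ → stable
  178–179 m: −αΔT+βΔS = −(2 × 10⁻⁴)(-0.4)+(7.9 × 10⁻⁴)(+0.23) = 2.6 × 10⁻⁴ → stable
  179–215 m: −αΔT+βΔS = −(2 × 10⁻⁴)(-2.3)+(7.9 × 10⁻⁴)(-0.27) = 2.5 × 10⁻⁴ → stable
  215–220 m: −αΔT+βΔS = −(2 × 10⁻⁴)(-4.1)+(7.9 × 10⁻⁴)(-0.55) = 3.9 × 10⁻⁴ → stable
The 56–95 m interval has Δρ < 0: lighter water underlies denser water.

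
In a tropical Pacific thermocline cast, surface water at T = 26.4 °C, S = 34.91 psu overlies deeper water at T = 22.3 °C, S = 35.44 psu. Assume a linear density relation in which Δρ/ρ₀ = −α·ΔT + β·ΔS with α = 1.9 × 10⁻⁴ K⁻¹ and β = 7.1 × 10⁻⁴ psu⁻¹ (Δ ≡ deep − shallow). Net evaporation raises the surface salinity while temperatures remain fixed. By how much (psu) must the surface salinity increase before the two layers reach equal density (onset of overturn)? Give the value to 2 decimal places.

Neutral buoyancy requires −α(T_deep − T_surf) + β(S_deep − S_surf′) = 0.
S_surf′ = S_deep − (α/β)·ΔT = 35.44 − (1.9 × 10⁻⁴/7.1 × 10⁻⁴)·(-4.1) = 36.5372 psu.
Increase required: 36.5372 − 34.91 = 1.6272 psu.

1.63 psu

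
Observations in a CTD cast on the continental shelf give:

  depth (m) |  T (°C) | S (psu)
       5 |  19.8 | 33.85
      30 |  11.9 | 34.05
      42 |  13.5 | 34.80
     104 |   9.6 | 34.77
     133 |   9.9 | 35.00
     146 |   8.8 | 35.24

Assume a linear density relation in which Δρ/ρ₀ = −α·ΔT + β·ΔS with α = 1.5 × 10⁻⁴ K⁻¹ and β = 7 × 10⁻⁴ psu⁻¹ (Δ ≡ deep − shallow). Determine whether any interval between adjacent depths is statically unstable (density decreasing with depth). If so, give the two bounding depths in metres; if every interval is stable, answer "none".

Evaluate Δρ/ρ₀ = −αΔT + βΔS across each adjacent pair:
  5–30 m: −αΔT+βΔS = −(1.5 × 10⁻⁴)(-7.9)+(7 × 10⁻⁴)(+0.20) = 1.3 × 10⁻³ → stable
  30–42 m: −αΔT+βΔS = −(1.5 × 10⁻⁴)(+1.6)+(7 × 10⁻⁴)(+0.75) = 2.8 × 10⁻⁴ → stable
  42–104 m: −αΔT+βΔS = −(1.5 × 10⁻⁴)(-3.9)+(7 × 10⁻⁴)(-0.03) = 5.6 × 10⁻⁴ → stable
  104–133 m: −αΔT+βΔS = −(1.5 × 10⁻⁴)(+0.3)+(7 × 10⁻⁴)(+0.23) = 1.2 × 10⁻⁴ → stable
  133–146 m: −αΔT+βΔS = −(1.5 × 10⁻⁴)(-1.1)+(7 × 10⁻⁴)(+0.24) = 3.3 × 10⁻⁴ → stable
Every interval has Δρ > 0: the column is stably stratified throughout.

none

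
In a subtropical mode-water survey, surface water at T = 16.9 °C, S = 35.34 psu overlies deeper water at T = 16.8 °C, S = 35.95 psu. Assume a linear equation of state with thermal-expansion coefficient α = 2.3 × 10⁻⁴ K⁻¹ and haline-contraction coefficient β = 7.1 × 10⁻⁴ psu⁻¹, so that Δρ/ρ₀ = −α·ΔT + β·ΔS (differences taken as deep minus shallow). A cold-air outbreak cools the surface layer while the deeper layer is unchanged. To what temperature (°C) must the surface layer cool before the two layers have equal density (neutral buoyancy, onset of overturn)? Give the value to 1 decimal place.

Neutral buoyancy requires Δρ = 0, i.e. −α(T_deep − T_surf′) + β(S_deep − S_surf) = 0.
T_surf′ = T_deep − (β/α)·ΔS = 16.8 − (7.1 × 10⁻⁴/2.3 × 10⁻⁴)·(+0.61) = 14.917 °C.
Cooling required: 16.9 − (14.917) = 1.983 °C.

14.9 °C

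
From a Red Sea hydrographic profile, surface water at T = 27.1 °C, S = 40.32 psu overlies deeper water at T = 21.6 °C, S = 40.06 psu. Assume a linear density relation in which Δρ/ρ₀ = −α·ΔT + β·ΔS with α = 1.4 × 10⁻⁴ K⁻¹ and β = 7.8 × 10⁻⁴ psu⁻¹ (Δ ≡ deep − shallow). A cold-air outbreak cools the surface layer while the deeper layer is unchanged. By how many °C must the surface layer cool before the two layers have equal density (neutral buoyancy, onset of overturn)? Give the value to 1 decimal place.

Neutral buoyancy requires Δρ = 0, i.e. −α(T_deep − T_surf′) + β(S_deep − S_surf) = 0.
T_surf′ = T_deep − (β/α)·ΔS = 21.6 − (7.8 × 10⁻⁴/1.4 × 10⁻⁴)·(-0.26) = 23.049 °C.
Cooling required: 27.1 − (23.049) = 4.051 °C.

4.1 °C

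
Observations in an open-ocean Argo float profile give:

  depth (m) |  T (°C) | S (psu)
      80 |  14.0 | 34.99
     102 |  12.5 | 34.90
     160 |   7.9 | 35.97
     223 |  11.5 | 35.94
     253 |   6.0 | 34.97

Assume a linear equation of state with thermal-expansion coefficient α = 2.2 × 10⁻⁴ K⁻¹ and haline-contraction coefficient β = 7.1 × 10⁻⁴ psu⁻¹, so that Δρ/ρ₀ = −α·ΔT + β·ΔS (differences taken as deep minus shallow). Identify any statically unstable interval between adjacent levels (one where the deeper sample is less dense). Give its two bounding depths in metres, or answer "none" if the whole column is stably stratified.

160–223 m

Evaluate Δρ/ρ₀ = −αΔT + βΔS across each adjacent pair:
  80–102 m: −αΔT+βΔS = −(2.2 × 10⁻⁴)(-1.5)+(7.1 × 10⁻⁴)(-0.09) = 2.7 × 10⁻⁴ → stable
  102–160 m: −αΔT+βΔS = −(2.2 × 10⁻⁴)(-4.6)+(7.1 × 10⁻⁴)(+1.07) = 1.8 × 10⁻³ → stable
  160–223 m: −αΔT+βΔS = −(2.2 × 10⁻⁴)(+3.6)+(7.1 × 10⁻⁴)(-0.03) = -8.1 × 10⁻⁴ → UNSTABLE
  223–253 m: −αΔT+βΔS = −(2.2 × 10⁻⁴)(-5.5)+(7.1 × 10⁻⁴)(-0.97) = 5.2 × 10⁻⁴ → stable
The 160–223 m interval has Δρ < 0: lighter water underlies denser water.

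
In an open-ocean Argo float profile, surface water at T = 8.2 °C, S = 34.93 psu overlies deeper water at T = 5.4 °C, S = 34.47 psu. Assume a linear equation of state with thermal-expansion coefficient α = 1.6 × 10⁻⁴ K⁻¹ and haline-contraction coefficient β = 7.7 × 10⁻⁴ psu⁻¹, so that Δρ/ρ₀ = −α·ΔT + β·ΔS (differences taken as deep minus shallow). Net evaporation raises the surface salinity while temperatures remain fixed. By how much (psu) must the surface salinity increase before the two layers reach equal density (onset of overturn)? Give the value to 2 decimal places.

0.12 psu

Neutral buoyancy requires −α(T_deep − T_surf) + β(S_deep − S_surf′) = 0.
S_surf′ = S_deep − (α/β)·ΔT = 34.47 − (1.6 × 10⁻⁴/7.7 × 10⁻⁴)·(-2.8) = 35.0518 psu.
Increase required: 35.0518 − 34.93 = 0.1218 psu.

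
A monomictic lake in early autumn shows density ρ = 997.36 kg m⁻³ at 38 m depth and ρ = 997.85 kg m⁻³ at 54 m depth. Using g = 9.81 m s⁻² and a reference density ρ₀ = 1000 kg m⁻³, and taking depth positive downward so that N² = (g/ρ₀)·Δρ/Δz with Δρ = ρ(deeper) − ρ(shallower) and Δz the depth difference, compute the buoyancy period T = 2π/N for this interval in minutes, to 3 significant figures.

Δρ = 997.85 − 997.36 = 0.49 kg m⁻³ over Δz = 54 − 38 = 16 m.
N² = (9.81/1000) × (0.49/16) = 3.0043 × 10⁻⁴ s⁻².
N = √(3.0043 × 10⁻⁴) = 0.017333 rad s⁻¹, so T = 2π/N = 362.50 s = 6.0417 min ≈ 6.04 min.

6.04 min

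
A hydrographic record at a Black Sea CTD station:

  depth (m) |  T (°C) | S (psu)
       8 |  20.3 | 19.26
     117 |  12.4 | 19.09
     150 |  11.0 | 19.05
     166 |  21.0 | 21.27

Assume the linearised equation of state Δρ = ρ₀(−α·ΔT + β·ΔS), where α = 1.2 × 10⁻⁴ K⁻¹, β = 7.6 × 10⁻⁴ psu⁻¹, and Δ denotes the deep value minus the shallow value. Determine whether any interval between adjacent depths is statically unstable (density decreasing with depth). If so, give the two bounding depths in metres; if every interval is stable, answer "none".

none

Evaluate Δρ/ρ₀ = −αΔT + βΔS across each adjacent pair:
  8–117 m: −αΔT+βΔS = −(1.2 × 10⁻⁴)(-7.9)+(7.6 × 10⁻⁴)(-0.17) = 8.2 × 10⁻⁴ → stable
  117–150 m: −αΔT+βΔS = −(1.2 × 10⁻⁴)(-1.4)+(7.6 × 10⁻⁴)(-0.04) = 1.4 × 10⁻⁴ → stable
  150–166 m: −αΔT+βΔS = −(1.2 × 10⁻⁴)(+10.0)+(7.6 × 10⁻⁴)(+2.22) = 4.9 × 10⁻⁴ → stable
Every interval has Δρ > 0: the column is stably stratified throughout.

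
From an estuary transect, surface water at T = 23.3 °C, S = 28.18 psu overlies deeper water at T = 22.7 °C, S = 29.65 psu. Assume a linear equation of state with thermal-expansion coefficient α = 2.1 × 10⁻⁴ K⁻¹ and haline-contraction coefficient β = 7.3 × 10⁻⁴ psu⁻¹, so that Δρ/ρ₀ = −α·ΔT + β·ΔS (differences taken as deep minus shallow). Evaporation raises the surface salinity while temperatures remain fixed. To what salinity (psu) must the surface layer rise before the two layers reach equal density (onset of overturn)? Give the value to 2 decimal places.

Neutral buoyancy requires −α(T_deep − T_surf) + β(S_deep − S_surf′) = 0.
S_surf′ = S_deep − (α/β)·ΔT = 29.65 − (2.1 × 10⁻⁴/7.3 × 10⁻⁴)·(-0.6) = 29.8226 psu.
Increase required: 29.8226 − 28.18 = 1.6426 psu.

29.82 psu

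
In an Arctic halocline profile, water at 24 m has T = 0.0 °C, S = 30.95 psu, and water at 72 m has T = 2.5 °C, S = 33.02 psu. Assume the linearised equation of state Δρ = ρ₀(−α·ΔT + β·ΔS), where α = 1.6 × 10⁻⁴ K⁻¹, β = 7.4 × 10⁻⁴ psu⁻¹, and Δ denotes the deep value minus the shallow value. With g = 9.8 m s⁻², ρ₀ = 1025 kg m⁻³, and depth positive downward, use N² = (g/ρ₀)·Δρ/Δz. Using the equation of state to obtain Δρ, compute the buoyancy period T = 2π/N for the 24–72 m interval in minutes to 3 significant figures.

ΔT = +2.5 K, ΔS = +2.07 psu (deep − shallow).
Δρ/ρ₀ = −αΔT + βΔS = -4.00 × 10⁻⁴ + 1.5318 × 10⁻³ = 1.1318 × 10⁻³, so Δρ ≈ 1.160 kg m⁻³.
N² = (g/ρ₀)·Δρ/Δz = g·(Δρ/ρ₀)/Δz = 9.8 × 1.1318 × 10⁻³ / 48 = 2.3108 × 10⁻⁴ s⁻².
N = √(2.3108 × 10⁻⁴) = 0.015201 rad s⁻¹ → T = 2π/N = 413.34 s = 6.8890 min ≈ 6.89 min.

6.89 min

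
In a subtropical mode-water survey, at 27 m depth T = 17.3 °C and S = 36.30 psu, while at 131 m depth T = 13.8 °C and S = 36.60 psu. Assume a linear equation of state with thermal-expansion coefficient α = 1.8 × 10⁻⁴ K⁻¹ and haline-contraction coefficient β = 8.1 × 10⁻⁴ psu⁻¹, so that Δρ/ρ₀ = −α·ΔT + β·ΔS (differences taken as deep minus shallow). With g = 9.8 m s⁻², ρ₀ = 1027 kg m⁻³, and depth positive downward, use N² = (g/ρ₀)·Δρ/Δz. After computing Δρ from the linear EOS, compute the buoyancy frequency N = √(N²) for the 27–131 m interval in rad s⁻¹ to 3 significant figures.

ΔT = -3.5 K, ΔS = +0.30 psu (deep − shallow).
Δρ/ρ₀ = −αΔT + βΔS = 6.30 × 10⁻⁴ + 2.43 × 10⁻⁴ = 8.73 × 10⁻⁴, so Δρ ≈ 0.8966 kg m⁻³.
N² = (g/ρ₀)·Δρ/Δz = g·(Δρ/ρ₀)/Δz = 9.8 × 8.73 × 10⁻⁴ / 104 = 8.2263 × 10⁻⁵ s⁻².
N = √(8.2263 × 10⁻⁵) = 9.0699 × 10⁻³ rad s⁻¹ ≈ 9.07 × 10⁻³ rad s⁻¹.

9.07 × 10⁻³ rad s⁻¹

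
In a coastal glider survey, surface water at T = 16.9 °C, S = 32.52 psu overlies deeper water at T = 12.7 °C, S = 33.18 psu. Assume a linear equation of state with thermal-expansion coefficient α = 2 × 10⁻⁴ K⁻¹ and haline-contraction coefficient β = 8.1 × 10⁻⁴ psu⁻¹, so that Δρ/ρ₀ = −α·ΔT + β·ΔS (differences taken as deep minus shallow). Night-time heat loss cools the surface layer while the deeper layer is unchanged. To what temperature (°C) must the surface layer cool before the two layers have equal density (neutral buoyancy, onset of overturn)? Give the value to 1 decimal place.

10.0 °C

Neutral buoyancy requires Δρ = 0, i.e. −α(T_deep − T_surf′) + β(S_deep − S_surf) = 0.
T_surf′ = T_deep − (β/α)·ΔS = 12.7 − (8.1 × 10⁻⁴/2 × 10⁻⁴)·(+0.66) = 10.027 °C.
Cooling required: 16.9 − (10.027) = 6.873 °C.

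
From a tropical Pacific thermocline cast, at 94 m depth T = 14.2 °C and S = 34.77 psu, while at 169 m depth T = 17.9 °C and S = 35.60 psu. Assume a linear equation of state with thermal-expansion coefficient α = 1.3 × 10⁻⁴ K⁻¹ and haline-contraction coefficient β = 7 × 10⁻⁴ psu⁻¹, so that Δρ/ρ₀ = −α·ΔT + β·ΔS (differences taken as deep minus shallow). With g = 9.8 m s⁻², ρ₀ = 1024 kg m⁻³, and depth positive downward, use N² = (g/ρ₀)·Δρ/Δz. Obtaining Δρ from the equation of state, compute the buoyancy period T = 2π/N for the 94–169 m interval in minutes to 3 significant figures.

ΔT = +3.7 K, ΔS = +0.83 psu (deep − shallow).
Δρ/ρ₀ = −αΔT + βΔS = -4.81 × 10⁻⁴ + 5.81 × 10⁻⁴ = 1.00 × 10⁻⁴, so Δρ ≈ 0.1024 kg m⁻³.
N² = (g/ρ₀)·Δρ/Δz = g·(Δρ/ρ₀)/Δz = 9.8 × 1.00 × 10⁻⁴ / 75 = 1.3067 × 10⁻⁵ s⁻².
N = √(1.3067 × 10⁻⁵) = 3.6148 × 10⁻³ rad s⁻¹ → T = 2π/N = 1.7382 × 10³ s = 28.970 min ≈ 29.0 min.

29.0 min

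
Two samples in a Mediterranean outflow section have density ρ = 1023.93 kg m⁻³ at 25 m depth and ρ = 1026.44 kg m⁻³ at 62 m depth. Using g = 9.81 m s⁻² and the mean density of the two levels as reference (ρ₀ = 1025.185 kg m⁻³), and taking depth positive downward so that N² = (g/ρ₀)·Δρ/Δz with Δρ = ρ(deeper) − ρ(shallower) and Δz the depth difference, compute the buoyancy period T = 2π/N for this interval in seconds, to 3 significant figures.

247 s

Δρ = 1026.44 − 1023.93 = 2.51 kg m⁻³ over Δz = 62 − 25 = 37 m.
N² = (9.81/1025.185) × (2.51/37) = 6.4914 × 10⁻⁴ s⁻².
N = √(6.4914 × 10⁻⁴) = 0.025478 rad s⁻¹, so T = 2π/N = 246.61 s ≈ 247 s.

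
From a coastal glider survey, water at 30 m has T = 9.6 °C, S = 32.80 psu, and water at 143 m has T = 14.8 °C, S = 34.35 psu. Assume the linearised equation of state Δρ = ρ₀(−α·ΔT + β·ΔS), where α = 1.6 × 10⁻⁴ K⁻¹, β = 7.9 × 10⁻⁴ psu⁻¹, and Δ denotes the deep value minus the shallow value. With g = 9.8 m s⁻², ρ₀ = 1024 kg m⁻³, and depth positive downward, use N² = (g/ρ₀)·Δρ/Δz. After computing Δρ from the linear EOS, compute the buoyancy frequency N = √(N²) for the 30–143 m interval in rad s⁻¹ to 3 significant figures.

5.83 × 10⁻³ rad s⁻¹

ΔT = +5.2 K, ΔS = +1.55 psu (deep − shallow).
Δρ/ρ₀ = −αΔT + βΔS = -8.32 × 10⁻⁴ + 1.2245 × 10⁻³ = 3.925 × 10⁻⁴, so Δρ ≈ 0.4019 kg m⁻³.
N² = (g/ρ₀)·Δρ/Δz = g·(Δρ/ρ₀)/Δz = 9.8 × 3.925 × 10⁻⁴ / 113 = 3.4040 × 10⁻⁵ s⁻².
N = √(3.4040 × 10⁻⁵) = 5.8344 × 10⁻³ rad s⁻¹ ≈ 5.83 × 10⁻³ rad s⁻¹.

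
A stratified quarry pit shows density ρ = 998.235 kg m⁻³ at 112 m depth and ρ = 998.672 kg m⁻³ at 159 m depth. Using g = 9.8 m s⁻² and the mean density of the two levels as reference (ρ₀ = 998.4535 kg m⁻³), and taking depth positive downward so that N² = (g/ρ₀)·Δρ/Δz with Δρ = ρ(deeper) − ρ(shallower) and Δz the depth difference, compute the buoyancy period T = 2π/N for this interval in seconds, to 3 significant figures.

658 s

Δρ = 998.672 − 998.235 = 0.437 kg m⁻³ over Δz = 159 − 112 = 47 m.
N² = (9.8/998.4535) × (0.437/47) = 9.1260 × 10⁻⁵ s⁻².
N = √(9.1260 × 10⁻⁵) = 9.5530 × 10⁻³ rad s⁻¹, so T = 2π/N = 657.72 s ≈ 658 s.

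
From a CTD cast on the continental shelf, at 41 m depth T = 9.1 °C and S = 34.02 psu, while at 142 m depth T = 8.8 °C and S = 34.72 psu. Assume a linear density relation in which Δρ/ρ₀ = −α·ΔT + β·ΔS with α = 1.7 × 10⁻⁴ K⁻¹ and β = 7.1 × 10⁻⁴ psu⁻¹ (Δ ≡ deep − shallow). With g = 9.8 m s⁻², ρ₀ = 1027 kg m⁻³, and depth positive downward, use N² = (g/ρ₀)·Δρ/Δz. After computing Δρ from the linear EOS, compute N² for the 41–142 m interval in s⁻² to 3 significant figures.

5.32 × 10⁻⁵ s⁻²

ΔT = -0.3 K, ΔS = +0.70 psu (deep − shallow).
Δρ/ρ₀ = −αΔT + βΔS = 5.10 × 10⁻⁵ + 4.97 × 10⁻⁴ = 5.48 × 10⁻⁴, so Δρ ≈ 0.5628 kg m⁻³.
N² = (g/ρ₀)·Δρ/Δz = g·(Δρ/ρ₀)/Δz = 9.8 × 5.48 × 10⁻⁴ / 101 = 5.3172 × 10⁻⁵ s⁻² ≈ 5.32 × 10⁻⁵ s⁻².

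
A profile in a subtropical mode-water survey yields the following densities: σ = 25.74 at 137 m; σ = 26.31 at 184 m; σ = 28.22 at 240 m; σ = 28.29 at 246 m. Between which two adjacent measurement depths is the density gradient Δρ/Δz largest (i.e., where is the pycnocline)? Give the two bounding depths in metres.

184–240 m

Compute the density gradient over each adjacent pair:
  137–184 m: Δρ/Δz = 0.57/47 = 0.012 kg m⁻⁴
  184–240 m: Δρ/Δz = 1.91/56 = 0.034 kg m⁻⁴
  240–246 m: Δρ/Δz = 0.07/6 = 0.012 kg m⁻⁴
The largest gradient is in the 184–240 m interval — the pycnocline.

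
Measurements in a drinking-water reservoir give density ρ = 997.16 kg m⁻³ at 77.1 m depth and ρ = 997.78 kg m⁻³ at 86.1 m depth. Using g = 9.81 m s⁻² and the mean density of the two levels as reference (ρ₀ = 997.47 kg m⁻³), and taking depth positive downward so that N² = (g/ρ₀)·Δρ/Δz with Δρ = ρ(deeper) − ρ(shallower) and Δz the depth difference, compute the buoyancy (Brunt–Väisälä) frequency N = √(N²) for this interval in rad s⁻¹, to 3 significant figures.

Δρ = 997.78 − 997.16 = 0.62 kg m⁻³ over Δz = 86.1 − 77.1 = 9 m.
N² = (9.81/997.47) × (0.62/9) = 6.7751 × 10⁻⁴ s⁻².
N = √(6.7751 × 10⁻⁴) = 0.026029 rad s⁻¹ ≈ 0.0260 rad s⁻¹.

0.0260 rad s⁻¹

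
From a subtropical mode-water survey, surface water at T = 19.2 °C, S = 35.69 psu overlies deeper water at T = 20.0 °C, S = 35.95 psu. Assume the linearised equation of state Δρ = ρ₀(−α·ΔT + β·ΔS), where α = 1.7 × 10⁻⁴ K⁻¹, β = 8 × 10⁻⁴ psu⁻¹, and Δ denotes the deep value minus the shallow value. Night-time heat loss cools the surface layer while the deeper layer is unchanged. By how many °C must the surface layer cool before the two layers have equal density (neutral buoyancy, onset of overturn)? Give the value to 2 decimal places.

0.42 °C

Neutral buoyancy requires Δρ = 0, i.e. −α(T_deep − T_surf′) + β(S_deep − S_surf) = 0.
T_surf′ = T_deep − (β/α)·ΔS = 20.0 − (8 × 10⁻⁴/1.7 × 10⁻⁴)·(+0.26) = 18.7765 °C.
Cooling required: 19.2 − (18.7765) = 0.4235 °C.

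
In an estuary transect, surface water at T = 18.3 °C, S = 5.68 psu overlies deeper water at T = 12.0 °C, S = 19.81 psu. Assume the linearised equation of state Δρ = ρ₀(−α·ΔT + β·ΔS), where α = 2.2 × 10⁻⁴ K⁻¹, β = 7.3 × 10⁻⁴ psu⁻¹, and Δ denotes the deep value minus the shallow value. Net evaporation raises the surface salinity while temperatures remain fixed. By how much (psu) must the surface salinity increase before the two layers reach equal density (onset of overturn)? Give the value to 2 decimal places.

Neutral buoyancy requires −α(T_deep − T_surf) + β(S_deep − S_surf′) = 0.
S_surf′ = S_deep − (α/β)·ΔT = 19.81 − (2.2 × 10⁻⁴/7.3 × 10⁻⁴)·(-6.3) = 21.7086 psu.
Increase required: 21.7086 − 5.68 = 16.0286 psu.

16.03 psu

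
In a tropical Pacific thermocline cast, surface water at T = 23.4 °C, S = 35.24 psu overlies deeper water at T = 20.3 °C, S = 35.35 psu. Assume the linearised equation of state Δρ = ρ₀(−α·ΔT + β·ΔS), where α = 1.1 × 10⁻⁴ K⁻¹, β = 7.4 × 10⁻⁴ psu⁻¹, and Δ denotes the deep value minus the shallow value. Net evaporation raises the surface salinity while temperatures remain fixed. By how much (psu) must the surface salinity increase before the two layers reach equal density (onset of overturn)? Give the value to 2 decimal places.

0.57 psu

Neutral buoyancy requires −α(T_deep − T_surf) + β(S_deep − S_surf′) = 0.
S_surf′ = S_deep − (α/β)·ΔT = 35.35 − (1.1 × 10⁻⁴/7.4 × 10⁻⁴)·(-3.1) = 35.8108 psu.
Increase required: 35.8108 − 35.24 = 0.5708 psu.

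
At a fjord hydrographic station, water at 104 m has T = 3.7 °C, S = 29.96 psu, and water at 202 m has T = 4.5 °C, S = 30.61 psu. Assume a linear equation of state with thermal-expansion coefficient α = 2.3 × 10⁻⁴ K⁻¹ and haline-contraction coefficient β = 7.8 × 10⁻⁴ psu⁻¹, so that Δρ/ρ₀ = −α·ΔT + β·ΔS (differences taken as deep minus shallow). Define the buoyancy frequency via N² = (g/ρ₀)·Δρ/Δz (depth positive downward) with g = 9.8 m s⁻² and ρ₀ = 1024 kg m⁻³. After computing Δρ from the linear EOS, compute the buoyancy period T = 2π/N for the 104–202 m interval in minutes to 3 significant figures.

ΔT = +0.8 K, ΔS = +0.65 psu (deep − shallow).
Δρ/ρ₀ = −αΔT + βΔS = -1.84 × 10⁻⁴ + 5.07 × 10⁻⁴ = 3.23 × 10⁻⁴, so Δρ ≈ 0.3308 kg m⁻³.
N² = (g/ρ₀)·Δρ/Δz = g·(Δρ/ρ₀)/Δz = 9.8 × 3.23 × 10⁻⁴ / 98 = 3.2300 × 10⁻⁵ s⁻².
N = √(3.2300 × 10⁻⁵) = 5.6833 × 10⁻³ rad s⁻¹ → T = 2π/N = 1.1056 × 10³ s = 18.427 min ≈ 18.4 min.

18.4 min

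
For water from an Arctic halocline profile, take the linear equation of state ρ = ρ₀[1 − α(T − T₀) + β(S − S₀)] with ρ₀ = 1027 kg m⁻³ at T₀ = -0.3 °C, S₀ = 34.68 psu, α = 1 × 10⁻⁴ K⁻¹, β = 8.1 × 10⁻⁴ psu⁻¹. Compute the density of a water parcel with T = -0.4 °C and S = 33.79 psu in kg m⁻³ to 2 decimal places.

T − T₀ = -0.1 K, S − S₀ = -0.89 psu.
Bracket = 1 − α·(-0.1) + β·(-0.89) = 1 + (-7.109 × 10⁻⁴) = 0.9992891.
ρ = 1027 × 0.9992891 = 1026.27 kg m⁻³.

1026.27 kg m⁻³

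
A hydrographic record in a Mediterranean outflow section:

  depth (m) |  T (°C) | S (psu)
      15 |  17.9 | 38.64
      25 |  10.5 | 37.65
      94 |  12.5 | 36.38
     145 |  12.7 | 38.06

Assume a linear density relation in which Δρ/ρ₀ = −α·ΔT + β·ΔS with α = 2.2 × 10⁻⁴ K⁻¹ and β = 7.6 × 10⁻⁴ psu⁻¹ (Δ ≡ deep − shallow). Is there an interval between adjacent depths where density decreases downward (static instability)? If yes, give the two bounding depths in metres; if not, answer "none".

25–94 m

Evaluate Δρ/ρ₀ = −αΔT + βΔS across each adjacent pair:
  15–25 m: −αΔT+βΔS = −(2.2 × 10⁻⁴)(-7.4)+(7.6 × 10⁻⁴)(-0.99) = 8.8 × 10⁻⁴ → stable
  25–94 m: −αΔT+βΔS = −(2.2 × 10⁻⁴)(+2.0)+(7.6 × 10⁻⁴)(-1.27) = -1.4 × 10⁻³ → UNSTABLE
  94–145 m: −αΔT+βΔS = −(2.2 × 10⁻⁴)(+0.2)+(7.6 × 10⁻⁴)(+1.68) = 1.2 × 10⁻³ → stable
The 25–94 m interval has Δρ < 0: lighter water underlies denser water.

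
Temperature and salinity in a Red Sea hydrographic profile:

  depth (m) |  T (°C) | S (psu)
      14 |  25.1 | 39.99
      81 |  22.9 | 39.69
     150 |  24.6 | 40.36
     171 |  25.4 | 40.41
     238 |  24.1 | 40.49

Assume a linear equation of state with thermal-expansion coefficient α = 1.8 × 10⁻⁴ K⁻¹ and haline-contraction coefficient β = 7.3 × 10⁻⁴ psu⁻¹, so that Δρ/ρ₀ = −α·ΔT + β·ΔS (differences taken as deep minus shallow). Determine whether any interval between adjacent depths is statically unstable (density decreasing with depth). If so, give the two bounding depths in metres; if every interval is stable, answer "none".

Evaluate Δρ/ρ₀ = −αΔT + βΔS across each adjacent pair:
  14–81 m: −αΔT+βΔS = −(1.8 × 10⁻⁴)(-2.2)+(7.3 × 10⁻⁴)(-0.30) = 1.8 × 10⁻⁴ → stable
  81–150 m: −αΔT+βΔS = −(1.8 × 10⁻⁴)(+1.7)+(7.3 × 10⁻⁴)(+0.67) = 1.8 × 10⁻⁴ → stable
  150–171 m: −αΔT+βΔS = −(1.8 × 10⁻⁴)(+0.8)+(7.3 × 10⁻⁴)(+0.05) = -1.1 × 10⁻⁴ → UNSTABLE
  171–238 m: −αΔT+βΔS = −(1.8 × 10⁻⁴)(-1.3)+(7.3 × 10⁻⁴)(+0.08) = 2.9 × 10⁻⁴ → stable
The 150–171 m interval has Δρ < 0: lighter water underlies denser water.

150–171 m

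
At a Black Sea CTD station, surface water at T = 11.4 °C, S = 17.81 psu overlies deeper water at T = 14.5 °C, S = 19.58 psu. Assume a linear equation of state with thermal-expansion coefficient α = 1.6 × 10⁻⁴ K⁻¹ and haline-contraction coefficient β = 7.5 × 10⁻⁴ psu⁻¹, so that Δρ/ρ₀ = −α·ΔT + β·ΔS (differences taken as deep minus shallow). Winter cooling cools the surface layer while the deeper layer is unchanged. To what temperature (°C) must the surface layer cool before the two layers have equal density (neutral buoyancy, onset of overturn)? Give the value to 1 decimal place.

Neutral buoyancy requires Δρ = 0, i.e. −α(T_deep − T_surf′) + β(S_deep − S_surf) = 0.
T_surf′ = T_deep − (β/α)·ΔS = 14.5 − (7.5 × 10⁻⁴/1.6 × 10⁻⁴)·(+1.77) = 6.203 °C.
Cooling required: 11.4 − (6.203) = 5.197 °C.

6.2 °C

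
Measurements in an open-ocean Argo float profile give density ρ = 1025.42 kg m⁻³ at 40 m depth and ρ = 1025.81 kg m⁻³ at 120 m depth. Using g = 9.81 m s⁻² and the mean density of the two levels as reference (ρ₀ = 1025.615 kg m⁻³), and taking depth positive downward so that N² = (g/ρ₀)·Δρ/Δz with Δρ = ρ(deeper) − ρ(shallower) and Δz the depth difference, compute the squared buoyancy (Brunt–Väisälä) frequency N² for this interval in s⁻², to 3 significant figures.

Δρ = 1025.81 − 1025.42 = 0.39 kg m⁻³ over Δz = 120 − 40 = 80 m.
N² = (9.81/1025.615) × (0.39/80) = 4.6629 × 10⁻⁵ s⁻² ≈ 4.66 × 10⁻⁵ s⁻².

4.66 × 10⁻⁵ s⁻²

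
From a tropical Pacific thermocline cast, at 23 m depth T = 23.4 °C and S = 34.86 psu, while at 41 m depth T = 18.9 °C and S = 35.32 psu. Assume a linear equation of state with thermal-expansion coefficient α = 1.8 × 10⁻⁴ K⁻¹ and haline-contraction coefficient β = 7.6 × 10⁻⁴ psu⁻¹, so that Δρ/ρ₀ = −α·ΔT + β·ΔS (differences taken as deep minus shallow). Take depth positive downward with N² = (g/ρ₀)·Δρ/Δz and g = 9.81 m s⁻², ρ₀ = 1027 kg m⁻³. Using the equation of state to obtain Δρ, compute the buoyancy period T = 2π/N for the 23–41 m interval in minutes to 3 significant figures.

4.17 min

ΔT = -4.5 K, ΔS = +0.46 psu (deep − shallow).
Δρ/ρ₀ = −αΔT + βΔS = 8.10 × 10⁻⁴ + 3.496 × 10⁻⁴ = 1.1596 × 10⁻³, so Δρ ≈ 1.191 kg m⁻³.
N² = (g/ρ₀)·Δρ/Δz = g·(Δρ/ρ₀)/Δz = 9.81 × 1.1596 × 10⁻³ / 18 = 6.3198 × 10⁻⁴ s⁻².
N = √(6.3198 × 10⁻⁴) = 0.025139 rad s⁻¹ → T = 2π/N = 249.94 s = 4.1657 min ≈ 4.17 min.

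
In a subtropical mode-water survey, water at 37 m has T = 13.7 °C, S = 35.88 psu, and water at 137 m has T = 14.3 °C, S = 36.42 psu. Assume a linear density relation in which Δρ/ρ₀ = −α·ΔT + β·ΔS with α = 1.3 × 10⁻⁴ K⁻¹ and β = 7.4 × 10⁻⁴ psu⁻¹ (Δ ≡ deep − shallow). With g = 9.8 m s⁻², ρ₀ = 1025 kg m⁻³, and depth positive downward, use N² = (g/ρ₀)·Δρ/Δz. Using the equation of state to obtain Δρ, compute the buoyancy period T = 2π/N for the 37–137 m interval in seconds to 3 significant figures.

1.12 × 10³ s

ΔT = +0.6 K, ΔS = +0.54 psu (deep − shallow).
Δρ/ρ₀ = −αΔT + βΔS = -7.80 × 10⁻⁵ + 3.996 × 10⁻⁴ = 3.216 × 10⁻⁴, so Δρ ≈ 0.3296 kg m⁻³.
N² = (g/ρ₀)·Δρ/Δz = g·(Δρ/ρ₀)/Δz = 9.8 × 3.216 × 10⁻⁴ / 100 = 3.1517 × 10⁻⁵ s⁻².
N = √(3.1517 × 10⁻⁵) = 5.6140 × 10⁻³ rad s⁻¹ → T = 2π/N = 1.1192 × 10³ s ≈ 1.12 × 10³ s.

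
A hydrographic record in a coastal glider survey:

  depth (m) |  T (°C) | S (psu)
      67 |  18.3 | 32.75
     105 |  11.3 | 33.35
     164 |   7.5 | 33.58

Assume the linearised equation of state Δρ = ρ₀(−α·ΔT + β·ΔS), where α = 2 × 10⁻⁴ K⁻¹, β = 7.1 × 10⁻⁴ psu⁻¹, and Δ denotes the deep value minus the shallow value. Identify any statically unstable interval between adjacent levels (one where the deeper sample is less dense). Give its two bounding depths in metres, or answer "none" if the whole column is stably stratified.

none

Evaluate Δρ/ρ₀ = −αΔT + βΔS across each adjacent pair:
  67–105 m: −αΔT+βΔS = −(2 × 10⁻⁴)(-7.0)+(7.1 × 10⁻⁴)(+0.60) = 1.8 × 10⁻³ → stable
  105–164 m: −αΔT+βΔS = −(2 × 10⁻⁴)(-3.8)+(7.1 × 10⁻⁴)(+0.23) = 9.2 × 10⁻⁴ → stable
Every interval has Δρ > 0: the column is stably stratified throughout.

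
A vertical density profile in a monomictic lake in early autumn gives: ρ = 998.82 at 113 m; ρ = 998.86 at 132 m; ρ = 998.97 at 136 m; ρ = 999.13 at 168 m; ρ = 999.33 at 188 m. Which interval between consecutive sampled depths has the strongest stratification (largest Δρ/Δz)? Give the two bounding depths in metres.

132–136 m

Compute the density gradient over each adjacent pair:
  113–132 m: Δρ/Δz = 0.04/19 = 2.1 × 10⁻³ kg m⁻⁴
  132–136 m: Δρ/Δz = 0.11/4 = 0.028 kg m⁻⁴
  136–168 m: Δρ/Δz = 0.16/32 = 5.0 × 10⁻³ kg m⁻⁴
  168–188 m: Δρ/Δz = 0.20/20 = 0.010 kg m⁻⁴
The largest gradient is in the 132–136 m interval — the pycnocline.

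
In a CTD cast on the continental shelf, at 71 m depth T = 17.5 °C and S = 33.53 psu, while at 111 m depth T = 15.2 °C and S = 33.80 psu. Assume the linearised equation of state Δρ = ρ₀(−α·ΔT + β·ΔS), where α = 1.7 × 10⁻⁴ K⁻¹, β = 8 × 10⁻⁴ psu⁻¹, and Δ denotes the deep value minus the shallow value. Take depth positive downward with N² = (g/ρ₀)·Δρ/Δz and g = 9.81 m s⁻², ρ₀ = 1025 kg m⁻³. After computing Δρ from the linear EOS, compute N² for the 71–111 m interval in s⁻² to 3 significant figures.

ΔT = -2.3 K, ΔS = +0.27 psu (deep − shallow).
Δρ/ρ₀ = −αΔT + βΔS = 3.91 × 10⁻⁴ + 2.16 × 10⁻⁴ = 6.07 × 10⁻⁴, so Δρ ≈ 0.6222 kg m⁻³.
N² = (g/ρ₀)·Δρ/Δz = g·(Δρ/ρ₀)/Δz = 9.81 × 6.07 × 10⁻⁴ / 40 = 1.4887 × 10⁻⁴ s⁻² ≈ 1.49 × 10⁻⁴ s⁻².

1.49 × 10⁻⁴ s⁻²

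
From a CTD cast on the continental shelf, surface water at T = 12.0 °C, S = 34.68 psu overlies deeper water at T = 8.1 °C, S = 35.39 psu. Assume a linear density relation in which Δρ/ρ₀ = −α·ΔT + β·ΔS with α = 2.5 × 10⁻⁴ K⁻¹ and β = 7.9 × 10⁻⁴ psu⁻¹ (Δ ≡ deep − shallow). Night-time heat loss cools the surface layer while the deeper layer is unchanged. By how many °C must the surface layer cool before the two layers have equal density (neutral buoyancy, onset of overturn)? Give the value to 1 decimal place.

6.1 °C

Neutral buoyancy requires Δρ = 0, i.e. −α(T_deep − T_surf′) + β(S_deep − S_surf) = 0.
T_surf′ = T_deep − (β/α)·ΔS = 8.1 − (7.9 × 10⁻⁴/2.5 × 10⁻⁴)·(+0.71) = 5.856 °C.
Cooling required: 12.0 − (5.856) = 6.144 °C.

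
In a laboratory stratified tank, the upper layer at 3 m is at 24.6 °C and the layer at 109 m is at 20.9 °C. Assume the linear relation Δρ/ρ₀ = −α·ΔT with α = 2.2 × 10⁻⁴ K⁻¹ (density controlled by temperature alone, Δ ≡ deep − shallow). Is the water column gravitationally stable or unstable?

ΔT = 20.9 − 24.6 = -3.7 K, so Δρ/ρ₀ = −αΔT = 8.14 × 10⁻⁴.
Δρ/ρ₀ > 0, so Δρ > 0: deeper water is denser → statically stable.

stable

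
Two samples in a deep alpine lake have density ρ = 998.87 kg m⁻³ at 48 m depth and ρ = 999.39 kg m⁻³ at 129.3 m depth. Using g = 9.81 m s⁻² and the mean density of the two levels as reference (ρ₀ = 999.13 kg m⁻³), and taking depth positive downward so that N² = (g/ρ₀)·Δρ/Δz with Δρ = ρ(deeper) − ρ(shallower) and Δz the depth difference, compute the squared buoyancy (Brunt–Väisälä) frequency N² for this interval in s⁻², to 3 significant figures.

Δρ = 999.39 − 998.87 = 0.52 kg m⁻³ over Δz = 129.3 − 48 = 81.3 m.
N² = (9.81/999.13) × (0.52/81.3) = 6.2800 × 10⁻⁵ s⁻² ≈ 6.28 × 10⁻⁵ s⁻².

6.28 × 10⁻⁵ s⁻²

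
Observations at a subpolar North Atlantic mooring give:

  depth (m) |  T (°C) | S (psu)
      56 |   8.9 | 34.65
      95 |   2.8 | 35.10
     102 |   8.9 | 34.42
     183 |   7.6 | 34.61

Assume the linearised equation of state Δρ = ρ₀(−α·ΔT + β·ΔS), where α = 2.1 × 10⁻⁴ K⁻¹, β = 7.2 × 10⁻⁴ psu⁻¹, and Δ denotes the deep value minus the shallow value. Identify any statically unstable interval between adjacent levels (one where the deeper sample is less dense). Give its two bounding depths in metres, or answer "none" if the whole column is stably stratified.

95–102 m

Evaluate Δρ/ρ₀ = −αΔT + βΔS across each adjacent pair:
  56–95 m: −αΔT+βΔS = −(2.1 × 10⁻⁴)(-6.1)+(7.2 × 10⁻⁴)(+0.45) = 1.6 × 10⁻³ → stable
  95–102 m: −αΔT+βΔS = −(2.1 × 10⁻⁴)(+6.1)+(7.2 × 10⁻⁴)(-0.68) = -1.8 × 10⁻³ → UNSTABLE
  102–183 m: −αΔT+βΔS = −(2.1 × 10⁻⁴)(-1.3)+(7.2 × 10⁻⁴)(+0.19) = 4.1 × 10⁻⁴ → stable
The 95–102 m interval has Δρ < 0: lighter water underlies denser water.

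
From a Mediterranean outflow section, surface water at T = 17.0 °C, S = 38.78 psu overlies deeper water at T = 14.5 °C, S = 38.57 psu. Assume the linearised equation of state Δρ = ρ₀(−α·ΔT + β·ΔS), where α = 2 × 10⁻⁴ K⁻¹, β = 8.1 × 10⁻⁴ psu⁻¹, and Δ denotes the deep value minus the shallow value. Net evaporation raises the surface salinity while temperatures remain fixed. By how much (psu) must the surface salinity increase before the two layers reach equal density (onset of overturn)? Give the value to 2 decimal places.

Neutral buoyancy requires −α(T_deep − T_surf) + β(S_deep − S_surf′) = 0.
S_surf′ = S_deep − (α/β)·ΔT = 38.57 − (2 × 10⁻⁴/8.1 × 10⁻⁴)·(-2.5) = 39.1873 psu.
Increase required: 39.1873 − 38.78 = 0.4073 psu.

0.41 psu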